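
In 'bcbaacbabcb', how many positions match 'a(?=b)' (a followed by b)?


Lookahead 'a(?=b)' matches 'a' only when followed by 'b'.
String: 'bcbaacbabcb'
Checking each position where char is 'a':
  pos 3: 'a' -> no (next='a')
  pos 4: 'a' -> no (next='c')
  pos 7: 'a' -> MATCH (next='b')
Matching positions: [7]
Count: 1

1


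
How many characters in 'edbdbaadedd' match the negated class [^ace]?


Negated class [^ace] matches any char NOT in {a, c, e}
Scanning 'edbdbaadedd':
  pos 0: 'e' -> no (excluded)
  pos 1: 'd' -> MATCH
  pos 2: 'b' -> MATCH
  pos 3: 'd' -> MATCH
  pos 4: 'b' -> MATCH
  pos 5: 'a' -> no (excluded)
  pos 6: 'a' -> no (excluded)
  pos 7: 'd' -> MATCH
  pos 8: 'e' -> no (excluded)
  pos 9: 'd' -> MATCH
  pos 10: 'd' -> MATCH
Total matches: 7

7


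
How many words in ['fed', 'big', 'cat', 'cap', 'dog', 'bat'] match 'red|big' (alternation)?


Alternation 'red|big' matches either 'red' or 'big'.
Checking each word:
  'fed' -> no
  'big' -> MATCH
  'cat' -> no
  'cap' -> no
  'dog' -> no
  'bat' -> no
Matches: ['big']
Count: 1

1


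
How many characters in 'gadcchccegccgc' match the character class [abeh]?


Character class [abeh] matches any of: {a, b, e, h}
Scanning string 'gadcchccegccgc' character by character:
  pos 0: 'g' -> no
  pos 1: 'a' -> MATCH
  pos 2: 'd' -> no
  pos 3: 'c' -> no
  pos 4: 'c' -> no
  pos 5: 'h' -> MATCH
  pos 6: 'c' -> no
  pos 7: 'c' -> no
  pos 8: 'e' -> MATCH
  pos 9: 'g' -> no
  pos 10: 'c' -> no
  pos 11: 'c' -> no
  pos 12: 'g' -> no
  pos 13: 'c' -> no
Total matches: 3

3


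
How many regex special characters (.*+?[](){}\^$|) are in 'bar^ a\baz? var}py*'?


Regex special characters are: . * + ? [ ] ( ) { } \ ^ $ |
Scanning 'bar^ a\baz? var}py*':
  pos 3: '^' -> SPECIAL
  pos 6: '\' -> SPECIAL
  pos 10: '?' -> SPECIAL
  pos 15: '}' -> SPECIAL
  pos 18: '*' -> SPECIAL
Special chars found: ['^', '\\', '?', '}', '*']
Total: 5

5


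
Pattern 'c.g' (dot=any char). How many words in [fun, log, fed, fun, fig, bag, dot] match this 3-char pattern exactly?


Pattern 'c.g' means: starts with 'c', any single char, ends with 'g'.
Checking each word (must be exactly 3 chars):
  'fun' (len=3): no
  'log' (len=3): no
  'fed' (len=3): no
  'fun' (len=3): no
  'fig' (len=3): no
  'bag' (len=3): no
  'dot' (len=3): no
Matching words: []
Total: 0

0


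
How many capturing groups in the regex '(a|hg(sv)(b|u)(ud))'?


To count capturing groups, count each '(' that starts a group.
Pattern: '(a|hg(sv)(b|u)(ud))'
Walking through the pattern:
  Position 0: '(' -> group #1
  Position 5: '(' -> group #2
  Position 9: '(' -> group #3
  Position 14: '(' -> group #4
Total capturing groups: 4

4


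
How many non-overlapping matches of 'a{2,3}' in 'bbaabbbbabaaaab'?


Pattern 'a{2,3}' matches between 2 and 3 consecutive a's (greedy).
String: 'bbaabbbbabaaaab'
Finding runs of a's and applying greedy matching:
  Run at pos 2: 'aa' (length 2)
  Run at pos 8: 'a' (length 1)
  Run at pos 10: 'aaaa' (length 4)
Matches: ['aa', 'aaa']
Count: 2

2


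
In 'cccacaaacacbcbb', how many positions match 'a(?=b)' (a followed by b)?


Lookahead 'a(?=b)' matches 'a' only when followed by 'b'.
String: 'cccacaaacacbcbb'
Checking each position where char is 'a':
  pos 3: 'a' -> no (next='c')
  pos 5: 'a' -> no (next='a')
  pos 6: 'a' -> no (next='a')
  pos 7: 'a' -> no (next='c')
  pos 9: 'a' -> no (next='c')
Matching positions: []
Count: 0

0


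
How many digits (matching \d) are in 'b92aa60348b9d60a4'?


\d matches any digit 0-9.
Scanning 'b92aa60348b9d60a4':
  pos 1: '9' -> DIGIT
  pos 2: '2' -> DIGIT
  pos 5: '6' -> DIGIT
  pos 6: '0' -> DIGIT
  pos 7: '3' -> DIGIT
  pos 8: '4' -> DIGIT
  pos 9: '8' -> DIGIT
  pos 11: '9' -> DIGIT
  pos 13: '6' -> DIGIT
  pos 14: '0' -> DIGIT
  pos 16: '4' -> DIGIT
Digits found: ['9', '2', '6', '0', '3', '4', '8', '9', '6', '0', '4']
Total: 11

11


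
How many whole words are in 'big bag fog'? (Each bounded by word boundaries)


Word boundaries (\b) mark the start/end of each word.
Text: 'big bag fog'
Splitting by whitespace:
  Word 1: 'big'
  Word 2: 'bag'
  Word 3: 'fog'
Total whole words: 3

3


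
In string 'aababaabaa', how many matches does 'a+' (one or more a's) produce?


Pattern 'a+' matches one or more consecutive a's.
String: 'aababaabaa'
Scanning for runs of a:
  Match 1: 'aa' (length 2)
  Match 2: 'a' (length 1)
  Match 3: 'aa' (length 2)
  Match 4: 'aa' (length 2)
Total matches: 4

4


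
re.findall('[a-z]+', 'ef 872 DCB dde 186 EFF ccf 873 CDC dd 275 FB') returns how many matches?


Pattern '[a-z]+' finds one or more lowercase letters.
Text: 'ef 872 DCB dde 186 EFF ccf 873 CDC dd 275 FB'
Scanning for matches:
  Match 1: 'ef'
  Match 2: 'dde'
  Match 3: 'ccf'
  Match 4: 'dd'
Total matches: 4

4


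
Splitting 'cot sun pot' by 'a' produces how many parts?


Splitting by 'a' breaks the string at each occurrence of the separator.
Text: 'cot sun pot'
Parts after split:
  Part 1: 'cot sun pot'
Total parts: 1

1


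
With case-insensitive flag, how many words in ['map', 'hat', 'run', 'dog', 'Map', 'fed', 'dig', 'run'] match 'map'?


Case-insensitive matching: compare each word's lowercase form to 'map'.
  'map' -> lower='map' -> MATCH
  'hat' -> lower='hat' -> no
  'run' -> lower='run' -> no
  'dog' -> lower='dog' -> no
  'Map' -> lower='map' -> MATCH
  'fed' -> lower='fed' -> no
  'dig' -> lower='dig' -> no
  'run' -> lower='run' -> no
Matches: ['map', 'Map']
Count: 2

2


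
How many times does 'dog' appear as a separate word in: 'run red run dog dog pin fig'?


Scanning each word for exact match 'dog':
  Word 1: 'run' -> no
  Word 2: 'red' -> no
  Word 3: 'run' -> no
  Word 4: 'dog' -> MATCH
  Word 5: 'dog' -> MATCH
  Word 6: 'pin' -> no
  Word 7: 'fig' -> no
Total matches: 2

2


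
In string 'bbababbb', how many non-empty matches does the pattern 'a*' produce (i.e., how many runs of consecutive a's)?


Pattern 'a*' matches zero or more a's. We want non-empty runs of consecutive a's.
String: 'bbababbb'
Walking through the string to find runs of a's:
  Run 1: positions 2-2 -> 'a'
  Run 2: positions 4-4 -> 'a'
Non-empty runs found: ['a', 'a']
Count: 2

2


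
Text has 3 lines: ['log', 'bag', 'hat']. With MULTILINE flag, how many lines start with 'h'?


With MULTILINE flag, ^ matches the start of each line.
Lines: ['log', 'bag', 'hat']
Checking which lines start with 'h':
  Line 1: 'log' -> no
  Line 2: 'bag' -> no
  Line 3: 'hat' -> MATCH
Matching lines: ['hat']
Count: 1

1


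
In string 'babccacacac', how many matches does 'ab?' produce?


Pattern 'ab?' matches 'a' optionally followed by 'b'.
String: 'babccacacac'
Scanning left to right for 'a' then checking next char:
  Match 1: 'ab' (a followed by b)
  Match 2: 'a' (a not followed by b)
  Match 3: 'a' (a not followed by b)
  Match 4: 'a' (a not followed by b)
Total matches: 4

4


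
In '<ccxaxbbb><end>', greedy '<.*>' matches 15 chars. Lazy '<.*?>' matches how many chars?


Greedy '<.*>' tries to match as MUCH as possible.
Lazy '<.*?>' tries to match as LITTLE as possible.

String: '<ccxaxbbb><end>'
Greedy '<.*>' starts at first '<' and extends to the LAST '>': '<ccxaxbbb><end>' (15 chars)
Lazy '<.*?>' starts at first '<' and stops at the FIRST '>': '<ccxaxbbb>' (10 chars)

10


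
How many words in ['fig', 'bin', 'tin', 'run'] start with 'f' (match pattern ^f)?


Pattern ^f anchors to start of word. Check which words begin with 'f':
  'fig' -> MATCH (starts with 'f')
  'bin' -> no
  'tin' -> no
  'run' -> no
Matching words: ['fig']
Count: 1

1


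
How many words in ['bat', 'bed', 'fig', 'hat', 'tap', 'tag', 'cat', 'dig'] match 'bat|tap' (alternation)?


Alternation 'bat|tap' matches either 'bat' or 'tap'.
Checking each word:
  'bat' -> MATCH
  'bed' -> no
  'fig' -> no
  'hat' -> no
  'tap' -> MATCH
  'tag' -> no
  'cat' -> no
  'dig' -> no
Matches: ['bat', 'tap']
Count: 2

2


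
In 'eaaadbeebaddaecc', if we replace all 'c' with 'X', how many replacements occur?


re.sub('c', 'X', text) replaces every occurrence of 'c' with 'X'.
Text: 'eaaadbeebaddaecc'
Scanning for 'c':
  pos 14: 'c' -> replacement #1
  pos 15: 'c' -> replacement #2
Total replacements: 2

2


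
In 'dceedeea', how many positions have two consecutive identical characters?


Looking for consecutive identical characters in 'dceedeea':
  pos 0-1: 'd' vs 'c' -> different
  pos 1-2: 'c' vs 'e' -> different
  pos 2-3: 'e' vs 'e' -> MATCH ('ee')
  pos 3-4: 'e' vs 'd' -> different
  pos 4-5: 'd' vs 'e' -> different
  pos 5-6: 'e' vs 'e' -> MATCH ('ee')
  pos 6-7: 'e' vs 'a' -> different
Consecutive identical pairs: ['ee', 'ee']
Count: 2

2


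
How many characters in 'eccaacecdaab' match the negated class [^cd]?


Negated class [^cd] matches any char NOT in {c, d}
Scanning 'eccaacecdaab':
  pos 0: 'e' -> MATCH
  pos 1: 'c' -> no (excluded)
  pos 2: 'c' -> no (excluded)
  pos 3: 'a' -> MATCH
  pos 4: 'a' -> MATCH
  pos 5: 'c' -> no (excluded)
  pos 6: 'e' -> MATCH
  pos 7: 'c' -> no (excluded)
  pos 8: 'd' -> no (excluded)
  pos 9: 'a' -> MATCH
  pos 10: 'a' -> MATCH
  pos 11: 'b' -> MATCH
Total matches: 7

7


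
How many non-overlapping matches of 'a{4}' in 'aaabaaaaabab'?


Pattern 'a{4}' matches exactly 4 consecutive a's (greedy, non-overlapping).
String: 'aaabaaaaabab'
Scanning for runs of a's:
  Run at pos 0: 'aaa' (length 3) -> 0 match(es)
  Run at pos 4: 'aaaaa' (length 5) -> 1 match(es)
  Run at pos 10: 'a' (length 1) -> 0 match(es)
Matches found: ['aaaa']
Total: 1

1


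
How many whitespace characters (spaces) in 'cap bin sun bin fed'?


\s matches whitespace characters (spaces, tabs, etc.).
Text: 'cap bin sun bin fed'
This text has 5 words separated by spaces.
Number of spaces = number of words - 1 = 5 - 1 = 4

4


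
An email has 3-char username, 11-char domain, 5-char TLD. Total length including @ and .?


An email address has format: username@domain.tld
Username length: 3
'@' character: 1
Domain length: 11
'.' character: 1
TLD length: 5
Total = 3 + 1 + 11 + 1 + 5 = 21

21


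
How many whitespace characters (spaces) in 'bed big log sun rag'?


\s matches whitespace characters (spaces, tabs, etc.).
Text: 'bed big log sun rag'
This text has 5 words separated by spaces.
Number of spaces = number of words - 1 = 5 - 1 = 4

4


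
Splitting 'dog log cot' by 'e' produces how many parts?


Splitting by 'e' breaks the string at each occurrence of the separator.
Text: 'dog log cot'
Parts after split:
  Part 1: 'dog log cot'
Total parts: 1

1


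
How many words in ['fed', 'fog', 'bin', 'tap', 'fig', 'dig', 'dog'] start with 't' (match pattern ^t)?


Pattern ^t anchors to start of word. Check which words begin with 't':
  'fed' -> no
  'fog' -> no
  'bin' -> no
  'tap' -> MATCH (starts with 't')
  'fig' -> no
  'dig' -> no
  'dog' -> no
Matching words: ['tap']
Count: 1

1


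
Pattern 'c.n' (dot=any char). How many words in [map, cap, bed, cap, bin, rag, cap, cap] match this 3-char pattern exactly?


Pattern 'c.n' means: starts with 'c', any single char, ends with 'n'.
Checking each word (must be exactly 3 chars):
  'map' (len=3): no
  'cap' (len=3): no
  'bed' (len=3): no
  'cap' (len=3): no
  'bin' (len=3): no
  'rag' (len=3): no
  'cap' (len=3): no
  'cap' (len=3): no
Matching words: []
Total: 0

0


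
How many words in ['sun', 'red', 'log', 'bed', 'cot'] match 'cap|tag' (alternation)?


Alternation 'cap|tag' matches either 'cap' or 'tag'.
Checking each word:
  'sun' -> no
  'red' -> no
  'log' -> no
  'bed' -> no
  'cot' -> no
Matches: []
Count: 0

0


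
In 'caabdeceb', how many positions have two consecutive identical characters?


Looking for consecutive identical characters in 'caabdeceb':
  pos 0-1: 'c' vs 'a' -> different
  pos 1-2: 'a' vs 'a' -> MATCH ('aa')
  pos 2-3: 'a' vs 'b' -> different
  pos 3-4: 'b' vs 'd' -> different
  pos 4-5: 'd' vs 'e' -> different
  pos 5-6: 'e' vs 'c' -> different
  pos 6-7: 'c' vs 'e' -> different
  pos 7-8: 'e' vs 'b' -> different
Consecutive identical pairs: ['aa']
Count: 1

1


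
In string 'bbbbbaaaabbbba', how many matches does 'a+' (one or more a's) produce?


Pattern 'a+' matches one or more consecutive a's.
String: 'bbbbbaaaabbbba'
Scanning for runs of a:
  Match 1: 'aaaa' (length 4)
  Match 2: 'a' (length 1)
Total matches: 2

2


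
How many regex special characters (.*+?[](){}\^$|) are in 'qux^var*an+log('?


Regex special characters are: . * + ? [ ] ( ) { } \ ^ $ |
Scanning 'qux^var*an+log(':
  pos 3: '^' -> SPECIAL
  pos 7: '*' -> SPECIAL
  pos 10: '+' -> SPECIAL
  pos 14: '(' -> SPECIAL
Special chars found: ['^', '*', '+', '(']
Total: 4

4


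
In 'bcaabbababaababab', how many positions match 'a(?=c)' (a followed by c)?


Lookahead 'a(?=c)' matches 'a' only when followed by 'c'.
String: 'bcaabbababaababab'
Checking each position where char is 'a':
  pos 2: 'a' -> no (next='a')
  pos 3: 'a' -> no (next='b')
  pos 6: 'a' -> no (next='b')
  pos 8: 'a' -> no (next='b')
  pos 10: 'a' -> no (next='a')
  pos 11: 'a' -> no (next='b')
  pos 13: 'a' -> no (next='b')
  pos 15: 'a' -> no (next='b')
Matching positions: []
Count: 0

0


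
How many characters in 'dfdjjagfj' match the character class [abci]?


Character class [abci] matches any of: {a, b, c, i}
Scanning string 'dfdjjagfj' character by character:
  pos 0: 'd' -> no
  pos 1: 'f' -> no
  pos 2: 'd' -> no
  pos 3: 'j' -> no
  pos 4: 'j' -> no
  pos 5: 'a' -> MATCH
  pos 6: 'g' -> no
  pos 7: 'f' -> no
  pos 8: 'j' -> no
Total matches: 1

1


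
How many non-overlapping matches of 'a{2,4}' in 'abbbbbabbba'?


Pattern 'a{2,4}' matches between 2 and 4 consecutive a's (greedy).
String: 'abbbbbabbba'
Finding runs of a's and applying greedy matching:
  Run at pos 0: 'a' (length 1)
  Run at pos 6: 'a' (length 1)
  Run at pos 10: 'a' (length 1)
Matches: []
Count: 0

0


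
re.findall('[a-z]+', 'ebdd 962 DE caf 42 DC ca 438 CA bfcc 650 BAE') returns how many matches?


Pattern '[a-z]+' finds one or more lowercase letters.
Text: 'ebdd 962 DE caf 42 DC ca 438 CA bfcc 650 BAE'
Scanning for matches:
  Match 1: 'ebdd'
  Match 2: 'caf'
  Match 3: 'ca'
  Match 4: 'bfcc'
Total matches: 4

4


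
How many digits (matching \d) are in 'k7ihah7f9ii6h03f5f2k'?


\d matches any digit 0-9.
Scanning 'k7ihah7f9ii6h03f5f2k':
  pos 1: '7' -> DIGIT
  pos 6: '7' -> DIGIT
  pos 8: '9' -> DIGIT
  pos 11: '6' -> DIGIT
  pos 13: '0' -> DIGIT
  pos 14: '3' -> DIGIT
  pos 16: '5' -> DIGIT
  pos 18: '2' -> DIGIT
Digits found: ['7', '7', '9', '6', '0', '3', '5', '2']
Total: 8

8


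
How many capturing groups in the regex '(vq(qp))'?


To count capturing groups, count each '(' that starts a group.
Pattern: '(vq(qp))'
Walking through the pattern:
  Position 0: '(' -> group #1
  Position 3: '(' -> group #2
Total capturing groups: 2

2


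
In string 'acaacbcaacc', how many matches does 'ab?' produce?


Pattern 'ab?' matches 'a' optionally followed by 'b'.
String: 'acaacbcaacc'
Scanning left to right for 'a' then checking next char:
  Match 1: 'a' (a not followed by b)
  Match 2: 'a' (a not followed by b)
  Match 3: 'a' (a not followed by b)
  Match 4: 'a' (a not followed by b)
  Match 5: 'a' (a not followed by b)
Total matches: 5

5


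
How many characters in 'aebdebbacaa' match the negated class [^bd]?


Negated class [^bd] matches any char NOT in {b, d}
Scanning 'aebdebbacaa':
  pos 0: 'a' -> MATCH
  pos 1: 'e' -> MATCH
  pos 2: 'b' -> no (excluded)
  pos 3: 'd' -> no (excluded)
  pos 4: 'e' -> MATCH
  pos 5: 'b' -> no (excluded)
  pos 6: 'b' -> no (excluded)
  pos 7: 'a' -> MATCH
  pos 8: 'c' -> MATCH
  pos 9: 'a' -> MATCH
  pos 10: 'a' -> MATCH
Total matches: 7

7


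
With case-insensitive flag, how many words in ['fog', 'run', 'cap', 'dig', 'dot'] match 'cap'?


Case-insensitive matching: compare each word's lowercase form to 'cap'.
  'fog' -> lower='fog' -> no
  'run' -> lower='run' -> no
  'cap' -> lower='cap' -> MATCH
  'dig' -> lower='dig' -> no
  'dot' -> lower='dot' -> no
Matches: ['cap']
Count: 1

1


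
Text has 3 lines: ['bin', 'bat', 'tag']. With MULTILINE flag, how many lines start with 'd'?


With MULTILINE flag, ^ matches the start of each line.
Lines: ['bin', 'bat', 'tag']
Checking which lines start with 'd':
  Line 1: 'bin' -> no
  Line 2: 'bat' -> no
  Line 3: 'tag' -> no
Matching lines: []
Count: 0

0


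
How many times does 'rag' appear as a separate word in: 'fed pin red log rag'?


Scanning each word for exact match 'rag':
  Word 1: 'fed' -> no
  Word 2: 'pin' -> no
  Word 3: 'red' -> no
  Word 4: 'log' -> no
  Word 5: 'rag' -> MATCH
Total matches: 1

1


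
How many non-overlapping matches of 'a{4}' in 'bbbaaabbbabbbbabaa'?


Pattern 'a{4}' matches exactly 4 consecutive a's (greedy, non-overlapping).
String: 'bbbaaabbbabbbbabaa'
Scanning for runs of a's:
  Run at pos 3: 'aaa' (length 3) -> 0 match(es)
  Run at pos 9: 'a' (length 1) -> 0 match(es)
  Run at pos 14: 'a' (length 1) -> 0 match(es)
  Run at pos 16: 'aa' (length 2) -> 0 match(es)
Matches found: []
Total: 0

0


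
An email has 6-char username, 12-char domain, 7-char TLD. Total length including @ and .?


An email address has format: username@domain.tld
Username length: 6
'@' character: 1
Domain length: 12
'.' character: 1
TLD length: 7
Total = 6 + 1 + 12 + 1 + 7 = 27

27


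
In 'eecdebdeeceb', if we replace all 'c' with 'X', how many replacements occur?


re.sub('c', 'X', text) replaces every occurrence of 'c' with 'X'.
Text: 'eecdebdeeceb'
Scanning for 'c':
  pos 2: 'c' -> replacement #1
  pos 9: 'c' -> replacement #2
Total replacements: 2

2


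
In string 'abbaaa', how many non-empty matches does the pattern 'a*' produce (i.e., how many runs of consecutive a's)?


Pattern 'a*' matches zero or more a's. We want non-empty runs of consecutive a's.
String: 'abbaaa'
Walking through the string to find runs of a's:
  Run 1: positions 0-0 -> 'a'
  Run 2: positions 3-5 -> 'aaa'
Non-empty runs found: ['a', 'aaa']
Count: 2

2


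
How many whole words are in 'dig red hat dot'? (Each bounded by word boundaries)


Word boundaries (\b) mark the start/end of each word.
Text: 'dig red hat dot'
Splitting by whitespace:
  Word 1: 'dig'
  Word 2: 'red'
  Word 3: 'hat'
  Word 4: 'dot'
Total whole words: 4

4


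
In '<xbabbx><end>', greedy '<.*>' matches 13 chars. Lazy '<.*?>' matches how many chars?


Greedy '<.*>' tries to match as MUCH as possible.
Lazy '<.*?>' tries to match as LITTLE as possible.

String: '<xbabbx><end>'
Greedy '<.*>' starts at first '<' and extends to the LAST '>': '<xbabbx><end>' (13 chars)
Lazy '<.*?>' starts at first '<' and stops at the FIRST '>': '<xbabbx>' (8 chars)

8


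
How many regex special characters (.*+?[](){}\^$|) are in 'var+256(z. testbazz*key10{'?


Regex special characters are: . * + ? [ ] ( ) { } \ ^ $ |
Scanning 'var+256(z. testbazz*key10{':
  pos 3: '+' -> SPECIAL
  pos 7: '(' -> SPECIAL
  pos 9: '.' -> SPECIAL
  pos 19: '*' -> SPECIAL
  pos 25: '{' -> SPECIAL
Special chars found: ['+', '(', '.', '*', '{']
Total: 5

5


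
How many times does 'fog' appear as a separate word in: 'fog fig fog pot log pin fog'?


Scanning each word for exact match 'fog':
  Word 1: 'fog' -> MATCH
  Word 2: 'fig' -> no
  Word 3: 'fog' -> MATCH
  Word 4: 'pot' -> no
  Word 5: 'log' -> no
  Word 6: 'pin' -> no
  Word 7: 'fog' -> MATCH
Total matches: 3

3


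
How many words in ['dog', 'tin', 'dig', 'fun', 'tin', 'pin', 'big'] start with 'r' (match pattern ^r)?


Pattern ^r anchors to start of word. Check which words begin with 'r':
  'dog' -> no
  'tin' -> no
  'dig' -> no
  'fun' -> no
  'tin' -> no
  'pin' -> no
  'big' -> no
Matching words: []
Count: 0

0


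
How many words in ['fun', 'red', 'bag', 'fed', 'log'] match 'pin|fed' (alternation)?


Alternation 'pin|fed' matches either 'pin' or 'fed'.
Checking each word:
  'fun' -> no
  'red' -> no
  'bag' -> no
  'fed' -> MATCH
  'log' -> no
Matches: ['fed']
Count: 1

1


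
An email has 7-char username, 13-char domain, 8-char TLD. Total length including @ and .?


An email address has format: username@domain.tld
Username length: 7
'@' character: 1
Domain length: 13
'.' character: 1
TLD length: 8
Total = 7 + 1 + 13 + 1 + 8 = 30

30


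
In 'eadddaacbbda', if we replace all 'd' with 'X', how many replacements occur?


re.sub('d', 'X', text) replaces every occurrence of 'd' with 'X'.
Text: 'eadddaacbbda'
Scanning for 'd':
  pos 2: 'd' -> replacement #1
  pos 3: 'd' -> replacement #2
  pos 4: 'd' -> replacement #3
  pos 10: 'd' -> replacement #4
Total replacements: 4

4


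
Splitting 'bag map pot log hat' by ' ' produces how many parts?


Splitting by ' ' breaks the string at each occurrence of the separator.
Text: 'bag map pot log hat'
Parts after split:
  Part 1: 'bag'
  Part 2: 'map'
  Part 3: 'pot'
  Part 4: 'log'
  Part 5: 'hat'
Total parts: 5

5


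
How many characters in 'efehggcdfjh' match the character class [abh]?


Character class [abh] matches any of: {a, b, h}
Scanning string 'efehggcdfjh' character by character:
  pos 0: 'e' -> no
  pos 1: 'f' -> no
  pos 2: 'e' -> no
  pos 3: 'h' -> MATCH
  pos 4: 'g' -> no
  pos 5: 'g' -> no
  pos 6: 'c' -> no
  pos 7: 'd' -> no
  pos 8: 'f' -> no
  pos 9: 'j' -> no
  pos 10: 'h' -> MATCH
Total matches: 2

2


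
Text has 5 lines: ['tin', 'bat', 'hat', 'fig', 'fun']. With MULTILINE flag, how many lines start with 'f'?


With MULTILINE flag, ^ matches the start of each line.
Lines: ['tin', 'bat', 'hat', 'fig', 'fun']
Checking which lines start with 'f':
  Line 1: 'tin' -> no
  Line 2: 'bat' -> no
  Line 3: 'hat' -> no
  Line 4: 'fig' -> MATCH
  Line 5: 'fun' -> MATCH
Matching lines: ['fig', 'fun']
Count: 2

2


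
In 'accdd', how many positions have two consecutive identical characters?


Looking for consecutive identical characters in 'accdd':
  pos 0-1: 'a' vs 'c' -> different
  pos 1-2: 'c' vs 'c' -> MATCH ('cc')
  pos 2-3: 'c' vs 'd' -> different
  pos 3-4: 'd' vs 'd' -> MATCH ('dd')
Consecutive identical pairs: ['cc', 'dd']
Count: 2

2


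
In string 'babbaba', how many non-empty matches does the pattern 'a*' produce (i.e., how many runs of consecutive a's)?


Pattern 'a*' matches zero or more a's. We want non-empty runs of consecutive a's.
String: 'babbaba'
Walking through the string to find runs of a's:
  Run 1: positions 1-1 -> 'a'
  Run 2: positions 4-4 -> 'a'
  Run 3: positions 6-6 -> 'a'
Non-empty runs found: ['a', 'a', 'a']
Count: 3

3


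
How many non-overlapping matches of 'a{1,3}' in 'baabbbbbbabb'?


Pattern 'a{1,3}' matches between 1 and 3 consecutive a's (greedy).
String: 'baabbbbbbabb'
Finding runs of a's and applying greedy matching:
  Run at pos 1: 'aa' (length 2)
  Run at pos 9: 'a' (length 1)
Matches: ['aa', 'a']
Count: 2

2


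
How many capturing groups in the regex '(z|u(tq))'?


To count capturing groups, count each '(' that starts a group.
Pattern: '(z|u(tq))'
Walking through the pattern:
  Position 0: '(' -> group #1
  Position 4: '(' -> group #2
Total capturing groups: 2

2


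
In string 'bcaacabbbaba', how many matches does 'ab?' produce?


Pattern 'ab?' matches 'a' optionally followed by 'b'.
String: 'bcaacabbbaba'
Scanning left to right for 'a' then checking next char:
  Match 1: 'a' (a not followed by b)
  Match 2: 'a' (a not followed by b)
  Match 3: 'ab' (a followed by b)
  Match 4: 'ab' (a followed by b)
  Match 5: 'a' (a not followed by b)
Total matches: 5

5


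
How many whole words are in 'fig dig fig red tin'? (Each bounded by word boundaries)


Word boundaries (\b) mark the start/end of each word.
Text: 'fig dig fig red tin'
Splitting by whitespace:
  Word 1: 'fig'
  Word 2: 'dig'
  Word 3: 'fig'
  Word 4: 'red'
  Word 5: 'tin'
Total whole words: 5

5


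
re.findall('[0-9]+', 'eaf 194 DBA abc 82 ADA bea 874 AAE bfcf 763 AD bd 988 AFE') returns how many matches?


Pattern '[0-9]+' finds one or more digits.
Text: 'eaf 194 DBA abc 82 ADA bea 874 AAE bfcf 763 AD bd 988 AFE'
Scanning for matches:
  Match 1: '194'
  Match 2: '82'
  Match 3: '874'
  Match 4: '763'
  Match 5: '988'
Total matches: 5

5


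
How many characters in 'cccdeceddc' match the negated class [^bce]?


Negated class [^bce] matches any char NOT in {b, c, e}
Scanning 'cccdeceddc':
  pos 0: 'c' -> no (excluded)
  pos 1: 'c' -> no (excluded)
  pos 2: 'c' -> no (excluded)
  pos 3: 'd' -> MATCH
  pos 4: 'e' -> no (excluded)
  pos 5: 'c' -> no (excluded)
  pos 6: 'e' -> no (excluded)
  pos 7: 'd' -> MATCH
  pos 8: 'd' -> MATCH
  pos 9: 'c' -> no (excluded)
Total matches: 3

3


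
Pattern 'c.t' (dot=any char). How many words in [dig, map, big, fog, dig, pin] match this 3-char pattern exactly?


Pattern 'c.t' means: starts with 'c', any single char, ends with 't'.
Checking each word (must be exactly 3 chars):
  'dig' (len=3): no
  'map' (len=3): no
  'big' (len=3): no
  'fog' (len=3): no
  'dig' (len=3): no
  'pin' (len=3): no
Matching words: []
Total: 0

0


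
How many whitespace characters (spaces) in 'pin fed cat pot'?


\s matches whitespace characters (spaces, tabs, etc.).
Text: 'pin fed cat pot'
This text has 4 words separated by spaces.
Number of spaces = number of words - 1 = 4 - 1 = 3

3


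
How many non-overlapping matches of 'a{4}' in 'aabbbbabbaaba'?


Pattern 'a{4}' matches exactly 4 consecutive a's (greedy, non-overlapping).
String: 'aabbbbabbaaba'
Scanning for runs of a's:
  Run at pos 0: 'aa' (length 2) -> 0 match(es)
  Run at pos 6: 'a' (length 1) -> 0 match(es)
  Run at pos 9: 'aa' (length 2) -> 0 match(es)
  Run at pos 12: 'a' (length 1) -> 0 match(es)
Matches found: []
Total: 0

0


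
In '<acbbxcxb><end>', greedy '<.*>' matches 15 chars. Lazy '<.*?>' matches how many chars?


Greedy '<.*>' tries to match as MUCH as possible.
Lazy '<.*?>' tries to match as LITTLE as possible.

String: '<acbbxcxb><end>'
Greedy '<.*>' starts at first '<' and extends to the LAST '>': '<acbbxcxb><end>' (15 chars)
Lazy '<.*?>' starts at first '<' and stops at the FIRST '>': '<acbbxcxb>' (10 chars)

10


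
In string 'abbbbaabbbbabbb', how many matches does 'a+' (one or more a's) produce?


Pattern 'a+' matches one or more consecutive a's.
String: 'abbbbaabbbbabbb'
Scanning for runs of a:
  Match 1: 'a' (length 1)
  Match 2: 'aa' (length 2)
  Match 3: 'a' (length 1)
Total matches: 3

3


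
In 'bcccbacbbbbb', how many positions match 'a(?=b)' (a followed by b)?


Lookahead 'a(?=b)' matches 'a' only when followed by 'b'.
String: 'bcccbacbbbbb'
Checking each position where char is 'a':
  pos 5: 'a' -> no (next='c')
Matching positions: []
Count: 0

0


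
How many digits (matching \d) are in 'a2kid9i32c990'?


\d matches any digit 0-9.
Scanning 'a2kid9i32c990':
  pos 1: '2' -> DIGIT
  pos 5: '9' -> DIGIT
  pos 7: '3' -> DIGIT
  pos 8: '2' -> DIGIT
  pos 10: '9' -> DIGIT
  pos 11: '9' -> DIGIT
  pos 12: '0' -> DIGIT
Digits found: ['2', '9', '3', '2', '9', '9', '0']
Total: 7

7


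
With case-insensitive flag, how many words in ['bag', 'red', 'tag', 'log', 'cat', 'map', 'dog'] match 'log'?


Case-insensitive matching: compare each word's lowercase form to 'log'.
  'bag' -> lower='bag' -> no
  'red' -> lower='red' -> no
  'tag' -> lower='tag' -> no
  'log' -> lower='log' -> MATCH
  'cat' -> lower='cat' -> no
  'map' -> lower='map' -> no
  'dog' -> lower='dog' -> no
Matches: ['log']
Count: 1

1


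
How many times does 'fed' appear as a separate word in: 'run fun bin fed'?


Scanning each word for exact match 'fed':
  Word 1: 'run' -> no
  Word 2: 'fun' -> no
  Word 3: 'bin' -> no
  Word 4: 'fed' -> MATCH
Total matches: 1

1


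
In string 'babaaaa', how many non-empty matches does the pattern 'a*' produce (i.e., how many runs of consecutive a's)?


Pattern 'a*' matches zero or more a's. We want non-empty runs of consecutive a's.
String: 'babaaaa'
Walking through the string to find runs of a's:
  Run 1: positions 1-1 -> 'a'
  Run 2: positions 3-6 -> 'aaaa'
Non-empty runs found: ['a', 'aaaa']
Count: 2

2


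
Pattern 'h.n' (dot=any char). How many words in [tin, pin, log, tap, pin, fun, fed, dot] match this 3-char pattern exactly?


Pattern 'h.n' means: starts with 'h', any single char, ends with 'n'.
Checking each word (must be exactly 3 chars):
  'tin' (len=3): no
  'pin' (len=3): no
  'log' (len=3): no
  'tap' (len=3): no
  'pin' (len=3): no
  'fun' (len=3): no
  'fed' (len=3): no
  'dot' (len=3): no
Matching words: []
Total: 0

0


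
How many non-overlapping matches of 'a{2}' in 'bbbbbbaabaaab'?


Pattern 'a{2}' matches exactly 2 consecutive a's (greedy, non-overlapping).
String: 'bbbbbbaabaaab'
Scanning for runs of a's:
  Run at pos 6: 'aa' (length 2) -> 1 match(es)
  Run at pos 9: 'aaa' (length 3) -> 1 match(es)
Matches found: ['aa', 'aa']
Total: 2

2


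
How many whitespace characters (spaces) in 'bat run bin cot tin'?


\s matches whitespace characters (spaces, tabs, etc.).
Text: 'bat run bin cot tin'
This text has 5 words separated by spaces.
Number of spaces = number of words - 1 = 5 - 1 = 4

4


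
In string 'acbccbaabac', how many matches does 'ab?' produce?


Pattern 'ab?' matches 'a' optionally followed by 'b'.
String: 'acbccbaabac'
Scanning left to right for 'a' then checking next char:
  Match 1: 'a' (a not followed by b)
  Match 2: 'a' (a not followed by b)
  Match 3: 'ab' (a followed by b)
  Match 4: 'a' (a not followed by b)
Total matches: 4

4


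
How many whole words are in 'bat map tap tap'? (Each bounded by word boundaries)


Word boundaries (\b) mark the start/end of each word.
Text: 'bat map tap tap'
Splitting by whitespace:
  Word 1: 'bat'
  Word 2: 'map'
  Word 3: 'tap'
  Word 4: 'tap'
Total whole words: 4

4


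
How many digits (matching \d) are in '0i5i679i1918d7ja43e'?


\d matches any digit 0-9.
Scanning '0i5i679i1918d7ja43e':
  pos 0: '0' -> DIGIT
  pos 2: '5' -> DIGIT
  pos 4: '6' -> DIGIT
  pos 5: '7' -> DIGIT
  pos 6: '9' -> DIGIT
  pos 8: '1' -> DIGIT
  pos 9: '9' -> DIGIT
  pos 10: '1' -> DIGIT
  pos 11: '8' -> DIGIT
  pos 13: '7' -> DIGIT
  pos 16: '4' -> DIGIT
  pos 17: '3' -> DIGIT
Digits found: ['0', '5', '6', '7', '9', '1', '9', '1', '8', '7', '4', '3']
Total: 12

12


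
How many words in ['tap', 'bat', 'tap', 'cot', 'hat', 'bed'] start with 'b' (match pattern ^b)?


Pattern ^b anchors to start of word. Check which words begin with 'b':
  'tap' -> no
  'bat' -> MATCH (starts with 'b')
  'tap' -> no
  'cot' -> no
  'hat' -> no
  'bed' -> MATCH (starts with 'b')
Matching words: ['bat', 'bed']
Count: 2

2


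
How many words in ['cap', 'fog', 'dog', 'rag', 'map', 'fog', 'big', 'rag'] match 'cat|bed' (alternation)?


Alternation 'cat|bed' matches either 'cat' or 'bed'.
Checking each word:
  'cap' -> no
  'fog' -> no
  'dog' -> no
  'rag' -> no
  'map' -> no
  'fog' -> no
  'big' -> no
  'rag' -> no
Matches: []
Count: 0

0


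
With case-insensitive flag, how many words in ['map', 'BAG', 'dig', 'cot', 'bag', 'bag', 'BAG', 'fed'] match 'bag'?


Case-insensitive matching: compare each word's lowercase form to 'bag'.
  'map' -> lower='map' -> no
  'BAG' -> lower='bag' -> MATCH
  'dig' -> lower='dig' -> no
  'cot' -> lower='cot' -> no
  'bag' -> lower='bag' -> MATCH
  'bag' -> lower='bag' -> MATCH
  'BAG' -> lower='bag' -> MATCH
  'fed' -> lower='fed' -> no
Matches: ['BAG', 'bag', 'bag', 'BAG']
Count: 4

4


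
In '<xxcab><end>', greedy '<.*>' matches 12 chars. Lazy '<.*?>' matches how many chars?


Greedy '<.*>' tries to match as MUCH as possible.
Lazy '<.*?>' tries to match as LITTLE as possible.

String: '<xxcab><end>'
Greedy '<.*>' starts at first '<' and extends to the LAST '>': '<xxcab><end>' (12 chars)
Lazy '<.*?>' starts at first '<' and stops at the FIRST '>': '<xxcab>' (7 chars)

7


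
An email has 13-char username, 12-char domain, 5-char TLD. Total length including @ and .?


An email address has format: username@domain.tld
Username length: 13
'@' character: 1
Domain length: 12
'.' character: 1
TLD length: 5
Total = 13 + 1 + 12 + 1 + 5 = 32

32


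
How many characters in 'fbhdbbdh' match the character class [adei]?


Character class [adei] matches any of: {a, d, e, i}
Scanning string 'fbhdbbdh' character by character:
  pos 0: 'f' -> no
  pos 1: 'b' -> no
  pos 2: 'h' -> no
  pos 3: 'd' -> MATCH
  pos 4: 'b' -> no
  pos 5: 'b' -> no
  pos 6: 'd' -> MATCH
  pos 7: 'h' -> no
Total matches: 2

2


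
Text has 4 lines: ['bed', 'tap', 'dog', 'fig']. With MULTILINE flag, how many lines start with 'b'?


With MULTILINE flag, ^ matches the start of each line.
Lines: ['bed', 'tap', 'dog', 'fig']
Checking which lines start with 'b':
  Line 1: 'bed' -> MATCH
  Line 2: 'tap' -> no
  Line 3: 'dog' -> no
  Line 4: 'fig' -> no
Matching lines: ['bed']
Count: 1

1


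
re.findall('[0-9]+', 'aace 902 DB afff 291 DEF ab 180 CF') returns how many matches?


Pattern '[0-9]+' finds one or more digits.
Text: 'aace 902 DB afff 291 DEF ab 180 CF'
Scanning for matches:
  Match 1: '902'
  Match 2: '291'
  Match 3: '180'
Total matches: 3

3


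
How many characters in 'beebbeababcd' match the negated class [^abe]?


Negated class [^abe] matches any char NOT in {a, b, e}
Scanning 'beebbeababcd':
  pos 0: 'b' -> no (excluded)
  pos 1: 'e' -> no (excluded)
  pos 2: 'e' -> no (excluded)
  pos 3: 'b' -> no (excluded)
  pos 4: 'b' -> no (excluded)
  pos 5: 'e' -> no (excluded)
  pos 6: 'a' -> no (excluded)
  pos 7: 'b' -> no (excluded)
  pos 8: 'a' -> no (excluded)
  pos 9: 'b' -> no (excluded)
  pos 10: 'c' -> MATCH
  pos 11: 'd' -> MATCH
Total matches: 2

2


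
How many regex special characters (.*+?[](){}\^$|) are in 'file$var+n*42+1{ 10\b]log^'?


Regex special characters are: . * + ? [ ] ( ) { } \ ^ $ |
Scanning 'file$var+n*42+1{ 10\b]log^':
  pos 4: '$' -> SPECIAL
  pos 8: '+' -> SPECIAL
  pos 10: '*' -> SPECIAL
  pos 13: '+' -> SPECIAL
  pos 15: '{' -> SPECIAL
  pos 19: '\' -> SPECIAL
  pos 21: ']' -> SPECIAL
  pos 25: '^' -> SPECIAL
Special chars found: ['$', '+', '*', '+', '{', '\\', ']', '^']
Total: 8

8


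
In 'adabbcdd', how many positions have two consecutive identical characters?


Looking for consecutive identical characters in 'adabbcdd':
  pos 0-1: 'a' vs 'd' -> different
  pos 1-2: 'd' vs 'a' -> different
  pos 2-3: 'a' vs 'b' -> different
  pos 3-4: 'b' vs 'b' -> MATCH ('bb')
  pos 4-5: 'b' vs 'c' -> different
  pos 5-6: 'c' vs 'd' -> different
  pos 6-7: 'd' vs 'd' -> MATCH ('dd')
Consecutive identical pairs: ['bb', 'dd']
Count: 2

2


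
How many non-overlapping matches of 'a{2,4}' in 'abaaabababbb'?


Pattern 'a{2,4}' matches between 2 and 4 consecutive a's (greedy).
String: 'abaaabababbb'
Finding runs of a's and applying greedy matching:
  Run at pos 0: 'a' (length 1)
  Run at pos 2: 'aaa' (length 3)
  Run at pos 6: 'a' (length 1)
  Run at pos 8: 'a' (length 1)
Matches: ['aaa']
Count: 1

1


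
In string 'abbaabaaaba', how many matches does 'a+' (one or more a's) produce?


Pattern 'a+' matches one or more consecutive a's.
String: 'abbaabaaaba'
Scanning for runs of a:
  Match 1: 'a' (length 1)
  Match 2: 'aa' (length 2)
  Match 3: 'aaa' (length 3)
  Match 4: 'a' (length 1)
Total matches: 4

4


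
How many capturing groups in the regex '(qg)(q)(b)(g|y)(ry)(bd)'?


To count capturing groups, count each '(' that starts a group.
Pattern: '(qg)(q)(b)(g|y)(ry)(bd)'
Walking through the pattern:
  Position 0: '(' -> group #1
  Position 4: '(' -> group #2
  Position 7: '(' -> group #3
  Position 10: '(' -> group #4
  Position 15: '(' -> group #5
  Position 19: '(' -> group #6
Total capturing groups: 6

6


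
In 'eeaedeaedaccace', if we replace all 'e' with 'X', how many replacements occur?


re.sub('e', 'X', text) replaces every occurrence of 'e' with 'X'.
Text: 'eeaedeaedaccace'
Scanning for 'e':
  pos 0: 'e' -> replacement #1
  pos 1: 'e' -> replacement #2
  pos 3: 'e' -> replacement #3
  pos 5: 'e' -> replacement #4
  pos 7: 'e' -> replacement #5
  pos 14: 'e' -> replacement #6
Total replacements: 6

6


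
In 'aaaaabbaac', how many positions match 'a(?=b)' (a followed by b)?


Lookahead 'a(?=b)' matches 'a' only when followed by 'b'.
String: 'aaaaabbaac'
Checking each position where char is 'a':
  pos 0: 'a' -> no (next='a')
  pos 1: 'a' -> no (next='a')
  pos 2: 'a' -> no (next='a')
  pos 3: 'a' -> no (next='a')
  pos 4: 'a' -> MATCH (next='b')
  pos 7: 'a' -> no (next='a')
  pos 8: 'a' -> no (next='c')
Matching positions: [4]
Count: 1

1


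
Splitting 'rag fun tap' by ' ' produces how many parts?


Splitting by ' ' breaks the string at each occurrence of the separator.
Text: 'rag fun tap'
Parts after split:
  Part 1: 'rag'
  Part 2: 'fun'
  Part 3: 'tap'
Total parts: 3

3


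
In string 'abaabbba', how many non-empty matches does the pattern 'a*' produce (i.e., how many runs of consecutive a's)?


Pattern 'a*' matches zero or more a's. We want non-empty runs of consecutive a's.
String: 'abaabbba'
Walking through the string to find runs of a's:
  Run 1: positions 0-0 -> 'a'
  Run 2: positions 2-3 -> 'aa'
  Run 3: positions 7-7 -> 'a'
Non-empty runs found: ['a', 'aa', 'a']
Count: 3

3


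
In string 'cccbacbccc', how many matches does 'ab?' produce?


Pattern 'ab?' matches 'a' optionally followed by 'b'.
String: 'cccbacbccc'
Scanning left to right for 'a' then checking next char:
  Match 1: 'a' (a not followed by b)
Total matches: 1

1


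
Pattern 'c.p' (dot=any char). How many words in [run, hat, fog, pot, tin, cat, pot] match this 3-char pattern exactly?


Pattern 'c.p' means: starts with 'c', any single char, ends with 'p'.
Checking each word (must be exactly 3 chars):
  'run' (len=3): no
  'hat' (len=3): no
  'fog' (len=3): no
  'pot' (len=3): no
  'tin' (len=3): no
  'cat' (len=3): no
  'pot' (len=3): no
Matching words: []
Total: 0

0


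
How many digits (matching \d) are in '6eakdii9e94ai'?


\d matches any digit 0-9.
Scanning '6eakdii9e94ai':
  pos 0: '6' -> DIGIT
  pos 7: '9' -> DIGIT
  pos 9: '9' -> DIGIT
  pos 10: '4' -> DIGIT
Digits found: ['6', '9', '9', '4']
Total: 4

4


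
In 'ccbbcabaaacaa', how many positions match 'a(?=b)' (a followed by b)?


Lookahead 'a(?=b)' matches 'a' only when followed by 'b'.
String: 'ccbbcabaaacaa'
Checking each position where char is 'a':
  pos 5: 'a' -> MATCH (next='b')
  pos 7: 'a' -> no (next='a')
  pos 8: 'a' -> no (next='a')
  pos 9: 'a' -> no (next='c')
  pos 11: 'a' -> no (next='a')
Matching positions: [5]
Count: 1

1


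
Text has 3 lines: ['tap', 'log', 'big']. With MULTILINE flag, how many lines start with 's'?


With MULTILINE flag, ^ matches the start of each line.
Lines: ['tap', 'log', 'big']
Checking which lines start with 's':
  Line 1: 'tap' -> no
  Line 2: 'log' -> no
  Line 3: 'big' -> no
Matching lines: []
Count: 0

0


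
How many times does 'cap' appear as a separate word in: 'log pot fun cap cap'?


Scanning each word for exact match 'cap':
  Word 1: 'log' -> no
  Word 2: 'pot' -> no
  Word 3: 'fun' -> no
  Word 4: 'cap' -> MATCH
  Word 5: 'cap' -> MATCH
Total matches: 2

2


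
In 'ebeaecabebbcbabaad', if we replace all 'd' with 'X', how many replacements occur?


re.sub('d', 'X', text) replaces every occurrence of 'd' with 'X'.
Text: 'ebeaecabebbcbabaad'
Scanning for 'd':
  pos 17: 'd' -> replacement #1
Total replacements: 1

1


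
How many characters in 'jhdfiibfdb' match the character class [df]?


Character class [df] matches any of: {d, f}
Scanning string 'jhdfiibfdb' character by character:
  pos 0: 'j' -> no
  pos 1: 'h' -> no
  pos 2: 'd' -> MATCH
  pos 3: 'f' -> MATCH
  pos 4: 'i' -> no
  pos 5: 'i' -> no
  pos 6: 'b' -> no
  pos 7: 'f' -> MATCH
  pos 8: 'd' -> MATCH
  pos 9: 'b' -> no
Total matches: 4

4


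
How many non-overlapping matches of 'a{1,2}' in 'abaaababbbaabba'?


Pattern 'a{1,2}' matches between 1 and 2 consecutive a's (greedy).
String: 'abaaababbbaabba'
Finding runs of a's and applying greedy matching:
  Run at pos 0: 'a' (length 1)
  Run at pos 2: 'aaa' (length 3)
  Run at pos 6: 'a' (length 1)
  Run at pos 10: 'aa' (length 2)
  Run at pos 14: 'a' (length 1)
Matches: ['a', 'aa', 'a', 'a', 'aa', 'a']
Count: 6

6
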